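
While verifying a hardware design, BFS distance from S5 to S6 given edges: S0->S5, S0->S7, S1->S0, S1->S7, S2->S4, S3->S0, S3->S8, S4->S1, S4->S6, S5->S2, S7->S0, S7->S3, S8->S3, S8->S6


BFS layer-by-layer from S5:
  dist 0: {S5}
  dist 1: {S2}
  dist 2: {S4}
  dist 3: {S1, S6}
  -> S6 reached at distance 3
Shortest path length = 3

3


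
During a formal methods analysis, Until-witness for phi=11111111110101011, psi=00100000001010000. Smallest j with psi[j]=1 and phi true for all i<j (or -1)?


(phi U psi) at 0: need smallest j with psi[j]=1 and phi[i]=1 for all i in [0,j).
Scan from step 0:
  step 0: phi=1, psi=0 -> continue
  step 1: phi=1, psi=0 -> continue
  step 2: psi=1 and phi held for [0,2) -> witness found
Witness step = 2

2


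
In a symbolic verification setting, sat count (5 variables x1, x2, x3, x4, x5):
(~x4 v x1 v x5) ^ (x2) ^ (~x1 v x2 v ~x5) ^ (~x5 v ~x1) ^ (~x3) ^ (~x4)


CNF with 6 clauses over 5 vars (32 assignments).
An assignment satisfies CNF iff every clause has >=1 true literal.
Check each row (bits = x1,x2,x3,x4,x5; clause T/F shown):
  row 0 [00000]: clauses=TFTTTT -> 0
  row 1 [00001]: clauses=TFTTTT -> 0
  row 2 [00010]: clauses=FFTTTF -> 0
  row 3 [00011]: clauses=TFTTTF -> 0
  row 4 [00100]: clauses=TFTTFT -> 0
  row 5 [00101]: clauses=TFTTFT -> 0
  row 6 [00110]: clauses=FFTTFF -> 0
  row 7 [00111]: clauses=TFTTFF -> 0
  row 8 [01000]: clauses=TTTTTT -> 1
  row 9 [01001]: clauses=TTTTTT -> 1
  row 10 [01010]: clauses=FTTTTF -> 0
  row 11 [01011]: clauses=TTTTTF -> 0
  row 12 [01100]: clauses=TTTTFT -> 0
  row 13 [01101]: clauses=TTTTFT -> 0
  row 14 [01110]: clauses=FTTTFF -> 0
  row 15 [01111]: clauses=TTTTFF -> 0
  row 16 [10000]: clauses=TFTTTT -> 0
  row 17 [10001]: clauses=TFFFTT -> 0
  row 18 [10010]: clauses=TFTTTF -> 0
  row 19 [10011]: clauses=TFFFTF -> 0
  row 20 [10100]: clauses=TFTTFT -> 0
  row 21 [10101]: clauses=TFFFFT -> 0
  row 22 [10110]: clauses=TFTTFF -> 0
  row 23 [10111]: clauses=TFFFFF -> 0
  row 24 [11000]: clauses=TTTTTT -> 1
  row 25 [11001]: clauses=TTTFTT -> 0
  row 26 [11010]: clauses=TTTTTF -> 0
  row 27 [11011]: clauses=TTTFTF -> 0
  row 28 [11100]: clauses=TTTTFT -> 0
  row 29 [11101]: clauses=TTTFFT -> 0
  row 30 [11110]: clauses=TTTTFF -> 0
  row 31 [11111]: clauses=TTTFFF -> 0
Full result column, 8 rows per line (x1,x2 fixed per line; x3,x4,x5 runs 000..111 left to right):
  rows 0-7 [x1,x2=00]: 00000000  (ones: 0)
  rows 8-15 [x1,x2=01]: 11000000  (ones: 2)
  rows 16-23 [x1,x2=10]: 00000000  (ones: 0)
  rows 24-31 [x1,x2=11]: 10000000  (ones: 1)
Satisfying assignments = 0+2+0+1 = 3

3


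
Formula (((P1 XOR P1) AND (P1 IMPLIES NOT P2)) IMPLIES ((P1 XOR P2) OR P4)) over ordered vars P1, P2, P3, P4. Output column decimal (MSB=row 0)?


Formula: (((P1 XOR P1) AND (P1 IMPLIES NOT P2)) IMPLIES ((P1 XOR P2) OR P4)) over P1, P2, P3, P4 (16 rows)
Evaluate each row (bits = P1,P2,P3,P4, MSB first):
  row 0 [0000]: (((0 XOR 0) AND (0 IMPLIES NOT 0)) IMPLIES ((0 XOR 0) OR 0)) -> 1
  row 1 [0001]: (((0 XOR 0) AND (0 IMPLIES NOT 0)) IMPLIES ((0 XOR 0) OR 1)) -> 1
  row 2 [0010]: (((0 XOR 0) AND (0 IMPLIES NOT 0)) IMPLIES ((0 XOR 0) OR 0)) -> 1
  row 3 [0011]: (((0 XOR 0) AND (0 IMPLIES NOT 0)) IMPLIES ((0 XOR 0) OR 1)) -> 1
  row 4 [0100]: (((0 XOR 0) AND (0 IMPLIES NOT 1)) IMPLIES ((0 XOR 1) OR 0)) -> 1
  row 5 [0101]: (((0 XOR 0) AND (0 IMPLIES NOT 1)) IMPLIES ((0 XOR 1) OR 1)) -> 1
  row 6 [0110]: (((0 XOR 0) AND (0 IMPLIES NOT 1)) IMPLIES ((0 XOR 1) OR 0)) -> 1
  row 7 [0111]: (((0 XOR 0) AND (0 IMPLIES NOT 1)) IMPLIES ((0 XOR 1) OR 1)) -> 1
  row 8 [1000]: (((1 XOR 1) AND (1 IMPLIES NOT 0)) IMPLIES ((1 XOR 0) OR 0)) -> 1
  row 9 [1001]: (((1 XOR 1) AND (1 IMPLIES NOT 0)) IMPLIES ((1 XOR 0) OR 1)) -> 1
  row 10 [1010]: (((1 XOR 1) AND (1 IMPLIES NOT 0)) IMPLIES ((1 XOR 0) OR 0)) -> 1
  row 11 [1011]: (((1 XOR 1) AND (1 IMPLIES NOT 0)) IMPLIES ((1 XOR 0) OR 1)) -> 1
  row 12 [1100]: (((1 XOR 1) AND (1 IMPLIES NOT 1)) IMPLIES ((1 XOR 1) OR 0)) -> 1
  row 13 [1101]: (((1 XOR 1) AND (1 IMPLIES NOT 1)) IMPLIES ((1 XOR 1) OR 1)) -> 1
  row 14 [1110]: (((1 XOR 1) AND (1 IMPLIES NOT 1)) IMPLIES ((1 XOR 1) OR 0)) -> 1
  row 15 [1111]: (((1 XOR 1) AND (1 IMPLIES NOT 1)) IMPLIES ((1 XOR 1) OR 1)) -> 1
Full result column, 4 rows per line (P1,P2 fixed per line; P3,P4 runs 00..11 left to right):
  rows 0-3 [P1,P2=00]: 1111  = hex F
  rows 4-7 [P1,P2=01]: 1111  = hex F
  rows 8-11 [P1,P2=10]: 1111  = hex F
  rows 12-15 [P1,P2=11]: 1111  = hex F
Output column (row 0 .. row 15) = 1111111111111111
Output column grouped in 4s = 1111 1111 1111 1111 = 0xFFFF
Convert to decimal digit by digit (value = value*16 + digit):
  F -> 15
  15*16 + 15 (F) = 255
  255*16 + 15 (F) = 4095
  4095*16 + 15 (F) = 65535
Decimal = 65535

65535


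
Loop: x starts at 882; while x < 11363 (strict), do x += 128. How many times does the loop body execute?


Step 1: x goes from 882 toward 11363 by 128; the body runs while x<11363, so iterations = ceil((bound-start)/step)
Step 2: Distance=10481
Step 3: ceil(10481/128)=82

82


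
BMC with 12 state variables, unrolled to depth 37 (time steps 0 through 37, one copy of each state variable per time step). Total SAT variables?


BMC unrolls to depth k, creating one copy of each state var for steps 0..k.
Step count = 37 + 1 = 38 (steps 0 through 37)
Vars per step = 12
Total = 12 * 38 = 456

456


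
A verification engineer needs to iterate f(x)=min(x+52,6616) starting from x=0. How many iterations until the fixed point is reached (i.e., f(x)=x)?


Step 1: x=0, cap=6616, increment=52
Step 2: x grows by 52 each step until capped at 6616; fixed point is x=6616
Step 3: iterations = ceil(6616/52) = 128

128


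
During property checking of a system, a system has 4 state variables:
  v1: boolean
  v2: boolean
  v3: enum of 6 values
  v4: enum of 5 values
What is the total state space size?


State space = product of domain sizes of all variables.
Domain sizes:
  v1 (boolean): 2
  v2 (boolean): 2
  v3 (enum of 6 values): 6
  v4 (enum of 5 values): 5
Product = 2 * 2 * 6 * 5 = 120

120


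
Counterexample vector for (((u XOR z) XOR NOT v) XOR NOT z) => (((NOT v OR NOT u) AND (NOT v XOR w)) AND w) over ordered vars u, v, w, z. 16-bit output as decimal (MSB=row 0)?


F1 = (((u XOR z) XOR NOT v) XOR NOT z)
F2 = (((NOT v OR NOT u) AND (NOT v XOR w)) AND w)
Counterexample to F1=>F2 is where F1=1 and F2=0.
Evaluate each row (bits = u,v,w,z, MSB first):
  row 0 [0000]: F1=0 F2=0 -> F1&~F2 -> 0
  row 1 [0001]: F1=0 F2=0 -> F1&~F2 -> 0
  row 2 [0010]: F1=0 F2=0 -> F1&~F2 -> 0
  row 3 [0011]: F1=0 F2=0 -> F1&~F2 -> 0
  row 4 [0100]: F1=1 F2=0 -> F1&~F2 -> 1
  row 5 [0101]: F1=1 F2=0 -> F1&~F2 -> 1
  row 6 [0110]: F1=1 F2=1 -> F1&~F2 -> 0
  row 7 [0111]: F1=1 F2=1 -> F1&~F2 -> 0
  row 8 [1000]: F1=1 F2=0 -> F1&~F2 -> 1
  row 9 [1001]: F1=1 F2=0 -> F1&~F2 -> 1
  row 10 [1010]: F1=1 F2=0 -> F1&~F2 -> 1
  row 11 [1011]: F1=1 F2=0 -> F1&~F2 -> 1
  row 12 [1100]: F1=0 F2=0 -> F1&~F2 -> 0
  row 13 [1101]: F1=0 F2=0 -> F1&~F2 -> 0
  row 14 [1110]: F1=0 F2=0 -> F1&~F2 -> 0
  row 15 [1111]: F1=0 F2=0 -> F1&~F2 -> 0
Full result column, 4 rows per line (u,v fixed per line; w,z runs 00..11 left to right):
  rows 0-3 [u,v=00]: 0000  = hex 0
  rows 4-7 [u,v=01]: 1100  = hex C
  rows 8-11 [u,v=10]: 1111  = hex F
  rows 12-15 [u,v=11]: 0000  = hex 0
Counterexample vector (row 0 .. row 15) = 0000110011110000
Output column grouped in 4s = 0000 1100 1111 0000 = 0x0CF0
Convert to decimal digit by digit (value = value*16 + digit):
  0 -> 0
  0*16 + 12 (C) = 12
  12*16 + 15 (F) = 207
  207*16 + 0 = 3312
Decimal = 3312

3312


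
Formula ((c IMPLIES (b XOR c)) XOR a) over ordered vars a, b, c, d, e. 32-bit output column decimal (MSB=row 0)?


Formula: ((c IMPLIES (b XOR c)) XOR a) over a, b, c, d, e (32 rows)
Evaluate each row (bits = a,b,c,d,e, MSB first):
  row 0 [00000]: ((0 IMPLIES (0 XOR 0)) XOR 0) -> 1
  row 1 [00001]: ((0 IMPLIES (0 XOR 0)) XOR 0) -> 1
  row 2 [00010]: ((0 IMPLIES (0 XOR 0)) XOR 0) -> 1
  row 3 [00011]: ((0 IMPLIES (0 XOR 0)) XOR 0) -> 1
  row 4 [00100]: ((1 IMPLIES (0 XOR 1)) XOR 0) -> 1
  row 5 [00101]: ((1 IMPLIES (0 XOR 1)) XOR 0) -> 1
  row 6 [00110]: ((1 IMPLIES (0 XOR 1)) XOR 0) -> 1
  row 7 [00111]: ((1 IMPLIES (0 XOR 1)) XOR 0) -> 1
  row 8 [01000]: ((0 IMPLIES (1 XOR 0)) XOR 0) -> 1
  row 9 [01001]: ((0 IMPLIES (1 XOR 0)) XOR 0) -> 1
  row 10 [01010]: ((0 IMPLIES (1 XOR 0)) XOR 0) -> 1
  row 11 [01011]: ((0 IMPLIES (1 XOR 0)) XOR 0) -> 1
  row 12 [01100]: ((1 IMPLIES (1 XOR 1)) XOR 0) -> 0
  row 13 [01101]: ((1 IMPLIES (1 XOR 1)) XOR 0) -> 0
  row 14 [01110]: ((1 IMPLIES (1 XOR 1)) XOR 0) -> 0
  row 15 [01111]: ((1 IMPLIES (1 XOR 1)) XOR 0) -> 0
  row 16 [10000]: ((0 IMPLIES (0 XOR 0)) XOR 1) -> 0
  row 17 [10001]: ((0 IMPLIES (0 XOR 0)) XOR 1) -> 0
  row 18 [10010]: ((0 IMPLIES (0 XOR 0)) XOR 1) -> 0
  row 19 [10011]: ((0 IMPLIES (0 XOR 0)) XOR 1) -> 0
  row 20 [10100]: ((1 IMPLIES (0 XOR 1)) XOR 1) -> 0
  row 21 [10101]: ((1 IMPLIES (0 XOR 1)) XOR 1) -> 0
  row 22 [10110]: ((1 IMPLIES (0 XOR 1)) XOR 1) -> 0
  row 23 [10111]: ((1 IMPLIES (0 XOR 1)) XOR 1) -> 0
  row 24 [11000]: ((0 IMPLIES (1 XOR 0)) XOR 1) -> 0
  row 25 [11001]: ((0 IMPLIES (1 XOR 0)) XOR 1) -> 0
  row 26 [11010]: ((0 IMPLIES (1 XOR 0)) XOR 1) -> 0
  row 27 [11011]: ((0 IMPLIES (1 XOR 0)) XOR 1) -> 0
  row 28 [11100]: ((1 IMPLIES (1 XOR 1)) XOR 1) -> 1
  row 29 [11101]: ((1 IMPLIES (1 XOR 1)) XOR 1) -> 1
  row 30 [11110]: ((1 IMPLIES (1 XOR 1)) XOR 1) -> 1
  row 31 [11111]: ((1 IMPLIES (1 XOR 1)) XOR 1) -> 1
Full result column, 4 rows per line (a,b,c fixed per line; d,e runs 00..11 left to right):
  rows 0-3 [a,b,c=000]: 1111  = hex F
  rows 4-7 [a,b,c=001]: 1111  = hex F
  rows 8-11 [a,b,c=010]: 1111  = hex F
  rows 12-15 [a,b,c=011]: 0000  = hex 0
  rows 16-19 [a,b,c=100]: 0000  = hex 0
  rows 20-23 [a,b,c=101]: 0000  = hex 0
  rows 24-27 [a,b,c=110]: 0000  = hex 0
  rows 28-31 [a,b,c=111]: 1111  = hex F
Output column (row 0 .. row 31) = 11111111111100000000000000001111
Output column grouped in 4s = 1111 1111 1111 0000 0000 0000 0000 1111 = 0xFFF0000F
Convert to decimal digit by digit (value = value*16 + digit):
  F -> 15
  15*16 + 15 (F) = 255
  255*16 + 15 (F) = 4095
  4095*16 + 0 = 65520
  65520*16 + 0 = 1048320
  1048320*16 + 0 = 16773120
  16773120*16 + 0 = 268369920
  268369920*16 + 15 (F) = 4293918735
Decimal = 4293918735

4293918735


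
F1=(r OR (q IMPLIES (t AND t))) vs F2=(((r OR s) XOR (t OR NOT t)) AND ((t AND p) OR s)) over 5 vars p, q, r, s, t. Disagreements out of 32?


F1 = (r OR (q IMPLIES (t AND t)))
F2 = (((r OR s) XOR (t OR NOT t)) AND ((t AND p) OR s))
Evaluate both on each of 32 rows (bits = p,q,r,s,t):
  row 0 [00000]: F1=1 F2=0 (differ) -> 1
  row 1 [00001]: F1=1 F2=0 (differ) -> 1
  row 2 [00010]: F1=1 F2=0 (differ) -> 1
  row 3 [00011]: F1=1 F2=0 (differ) -> 1
  row 4 [00100]: F1=1 F2=0 (differ) -> 1
  row 5 [00101]: F1=1 F2=0 (differ) -> 1
  row 6 [00110]: F1=1 F2=0 (differ) -> 1
  row 7 [00111]: F1=1 F2=0 (differ) -> 1
  row 8 [01000]: F1=0 F2=0 -> 0
  row 9 [01001]: F1=1 F2=0 (differ) -> 1
  row 10 [01010]: F1=0 F2=0 -> 0
  row 11 [01011]: F1=1 F2=0 (differ) -> 1
  row 12 [01100]: F1=1 F2=0 (differ) -> 1
  row 13 [01101]: F1=1 F2=0 (differ) -> 1
  row 14 [01110]: F1=1 F2=0 (differ) -> 1
  row 15 [01111]: F1=1 F2=0 (differ) -> 1
  row 16 [10000]: F1=1 F2=0 (differ) -> 1
  row 17 [10001]: F1=1 F2=1 -> 0
  row 18 [10010]: F1=1 F2=0 (differ) -> 1
  row 19 [10011]: F1=1 F2=0 (differ) -> 1
  row 20 [10100]: F1=1 F2=0 (differ) -> 1
  row 21 [10101]: F1=1 F2=0 (differ) -> 1
  row 22 [10110]: F1=1 F2=0 (differ) -> 1
  row 23 [10111]: F1=1 F2=0 (differ) -> 1
  row 24 [11000]: F1=0 F2=0 -> 0
  row 25 [11001]: F1=1 F2=1 -> 0
  row 26 [11010]: F1=0 F2=0 -> 0
  row 27 [11011]: F1=1 F2=0 (differ) -> 1
  row 28 [11100]: F1=1 F2=0 (differ) -> 1
  row 29 [11101]: F1=1 F2=0 (differ) -> 1
  row 30 [11110]: F1=1 F2=0 (differ) -> 1
  row 31 [11111]: F1=1 F2=0 (differ) -> 1
Full result column, 8 rows per line (p,q fixed per line; r,s,t runs 000..111 left to right):
  rows 0-7 [p,q=00]: 11111111  (ones: 8)
  rows 8-15 [p,q=01]: 01011111  (ones: 6)
  rows 16-23 [p,q=10]: 10111111  (ones: 7)
  rows 24-31 [p,q=11]: 00011111  (ones: 5)
Disagreements = 8+6+7+5 = 26

26


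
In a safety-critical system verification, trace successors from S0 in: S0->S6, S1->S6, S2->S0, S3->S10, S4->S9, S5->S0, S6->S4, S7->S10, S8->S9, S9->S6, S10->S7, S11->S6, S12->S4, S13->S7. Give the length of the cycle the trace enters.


Trace from S0 until a state repeats:
  S0 -> S6 -> S4 -> S9 -> S6
S6 first seen at step 1, revisited at step 4.
Cycle length = 4 - 1 = 3

3


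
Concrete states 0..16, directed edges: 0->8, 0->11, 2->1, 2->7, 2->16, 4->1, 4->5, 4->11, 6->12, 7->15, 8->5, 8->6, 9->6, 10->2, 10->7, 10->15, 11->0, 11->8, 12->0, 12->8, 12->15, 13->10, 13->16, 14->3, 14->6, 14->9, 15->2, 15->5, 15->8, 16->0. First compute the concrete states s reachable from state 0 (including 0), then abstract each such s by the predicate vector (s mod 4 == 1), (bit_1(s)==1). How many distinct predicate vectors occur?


BFS from 0:
Concrete reachable: {0, 1, 2, 5, 6, 7, 8, 11, 12, 15, 16}
Abstract via predicates (s mod 4 == 1), (bit_1(s)==1):
  (0,0) <- {0, 8, 12, 16}
  (0,1) <- {2, 6, 7, 11, 15}
  (1,0) <- {1, 5}
Distinct abstract states = 3

3


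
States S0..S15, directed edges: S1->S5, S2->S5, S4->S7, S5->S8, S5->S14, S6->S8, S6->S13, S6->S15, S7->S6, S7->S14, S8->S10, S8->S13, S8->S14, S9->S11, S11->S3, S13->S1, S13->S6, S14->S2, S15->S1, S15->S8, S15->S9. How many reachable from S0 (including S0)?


BFS from S0:
  layer 0: {S0}
Reachable set: {S0}
Count = 1

1


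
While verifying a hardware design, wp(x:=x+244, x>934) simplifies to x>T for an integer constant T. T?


Formula: wp(x:=E, P) = P[E/x] (substitute E for x in postcondition)
Step 1: Postcondition: x>934
Step 2: Substitute x+244 for x: x+244>934
Step 3: Solve for x: x > 934-244 = 690

690


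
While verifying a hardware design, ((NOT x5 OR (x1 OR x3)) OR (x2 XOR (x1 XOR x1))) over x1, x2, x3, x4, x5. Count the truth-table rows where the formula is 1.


Formula: ((NOT x5 OR (x1 OR x3)) OR (x2 XOR (x1 XOR x1))) over 5 vars (32 rows)
Evaluate each row (x1, x2, x3, x4, x5 as bits, MSB first):
  row 0 [00000]: ((NOT 0 OR (0 OR 0)) OR (0 XOR (0 XOR 0))) -> 1
  row 1 [00001]: ((NOT 1 OR (0 OR 0)) OR (0 XOR (0 XOR 0))) -> 0
  row 2 [00010]: ((NOT 0 OR (0 OR 0)) OR (0 XOR (0 XOR 0))) -> 1
  row 3 [00011]: ((NOT 1 OR (0 OR 0)) OR (0 XOR (0 XOR 0))) -> 0
  row 4 [00100]: ((NOT 0 OR (0 OR 1)) OR (0 XOR (0 XOR 0))) -> 1
  row 5 [00101]: ((NOT 1 OR (0 OR 1)) OR (0 XOR (0 XOR 0))) -> 1
  row 6 [00110]: ((NOT 0 OR (0 OR 1)) OR (0 XOR (0 XOR 0))) -> 1
  row 7 [00111]: ((NOT 1 OR (0 OR 1)) OR (0 XOR (0 XOR 0))) -> 1
  row 8 [01000]: ((NOT 0 OR (0 OR 0)) OR (1 XOR (0 XOR 0))) -> 1
  row 9 [01001]: ((NOT 1 OR (0 OR 0)) OR (1 XOR (0 XOR 0))) -> 1
  row 10 [01010]: ((NOT 0 OR (0 OR 0)) OR (1 XOR (0 XOR 0))) -> 1
  row 11 [01011]: ((NOT 1 OR (0 OR 0)) OR (1 XOR (0 XOR 0))) -> 1
  row 12 [01100]: ((NOT 0 OR (0 OR 1)) OR (1 XOR (0 XOR 0))) -> 1
  row 13 [01101]: ((NOT 1 OR (0 OR 1)) OR (1 XOR (0 XOR 0))) -> 1
  row 14 [01110]: ((NOT 0 OR (0 OR 1)) OR (1 XOR (0 XOR 0))) -> 1
  row 15 [01111]: ((NOT 1 OR (0 OR 1)) OR (1 XOR (0 XOR 0))) -> 1
  row 16 [10000]: ((NOT 0 OR (1 OR 0)) OR (0 XOR (1 XOR 1))) -> 1
  row 17 [10001]: ((NOT 1 OR (1 OR 0)) OR (0 XOR (1 XOR 1))) -> 1
  row 18 [10010]: ((NOT 0 OR (1 OR 0)) OR (0 XOR (1 XOR 1))) -> 1
  row 19 [10011]: ((NOT 1 OR (1 OR 0)) OR (0 XOR (1 XOR 1))) -> 1
  row 20 [10100]: ((NOT 0 OR (1 OR 1)) OR (0 XOR (1 XOR 1))) -> 1
  row 21 [10101]: ((NOT 1 OR (1 OR 1)) OR (0 XOR (1 XOR 1))) -> 1
  row 22 [10110]: ((NOT 0 OR (1 OR 1)) OR (0 XOR (1 XOR 1))) -> 1
  row 23 [10111]: ((NOT 1 OR (1 OR 1)) OR (0 XOR (1 XOR 1))) -> 1
  row 24 [11000]: ((NOT 0 OR (1 OR 0)) OR (1 XOR (1 XOR 1))) -> 1
  row 25 [11001]: ((NOT 1 OR (1 OR 0)) OR (1 XOR (1 XOR 1))) -> 1
  row 26 [11010]: ((NOT 0 OR (1 OR 0)) OR (1 XOR (1 XOR 1))) -> 1
  row 27 [11011]: ((NOT 1 OR (1 OR 0)) OR (1 XOR (1 XOR 1))) -> 1
  row 28 [11100]: ((NOT 0 OR (1 OR 1)) OR (1 XOR (1 XOR 1))) -> 1
  row 29 [11101]: ((NOT 1 OR (1 OR 1)) OR (1 XOR (1 XOR 1))) -> 1
  row 30 [11110]: ((NOT 0 OR (1 OR 1)) OR (1 XOR (1 XOR 1))) -> 1
  row 31 [11111]: ((NOT 1 OR (1 OR 1)) OR (1 XOR (1 XOR 1))) -> 1
Full result column, 8 rows per line (x1,x2 fixed per line; x3,x4,x5 runs 000..111 left to right):
  rows 0-7 [x1,x2=00]: 10101111  (ones: 6)
  rows 8-15 [x1,x2=01]: 11111111  (ones: 8)
  rows 16-23 [x1,x2=10]: 11111111  (ones: 8)
  rows 24-31 [x1,x2=11]: 11111111  (ones: 8)
Count of 1-rows = 6+8+8+8 = 30

30


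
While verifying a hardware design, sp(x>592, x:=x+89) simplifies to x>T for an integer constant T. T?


Formula: sp(P, x:=E) = exists old_x. (x = E[old_x/x]) AND P[old_x/x] (old_x is the value of x before the assignment; eliminate old_x by solving x = E[old_x/x] for old_x)
Step 1: Precondition P: x>592, i.e. old_x > 592
Step 2: Assignment gives x = old_x + 89, so old_x = x - 89
Step 3: Substitute into P: x - 89 > 592
Step 4: Simplify: x > 592+89 = 681

681


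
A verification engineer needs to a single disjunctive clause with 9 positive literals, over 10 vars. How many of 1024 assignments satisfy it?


Step 1: Total=2^10=1024
Step 2: Unsat when all 9 false: 2^1=2
Step 3: Sat=1024-2=1022

1022


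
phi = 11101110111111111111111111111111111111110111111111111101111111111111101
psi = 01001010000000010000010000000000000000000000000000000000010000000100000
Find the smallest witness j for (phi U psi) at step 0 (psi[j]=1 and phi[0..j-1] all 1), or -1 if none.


(phi U psi) at 0: need smallest j with psi[j]=1 and phi[i]=1 for all i in [0,j).
Scan from step 0:
  step 0: phi=1, psi=0 -> continue
  step 1: psi=1 and phi held for [0,1) -> witness found
Witness step = 1

1


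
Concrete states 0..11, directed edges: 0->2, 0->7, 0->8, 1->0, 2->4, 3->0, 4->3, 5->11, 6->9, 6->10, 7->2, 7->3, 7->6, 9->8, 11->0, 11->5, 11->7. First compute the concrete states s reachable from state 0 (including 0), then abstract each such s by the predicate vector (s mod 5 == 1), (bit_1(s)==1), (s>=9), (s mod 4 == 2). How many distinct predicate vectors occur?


BFS from 0:
Concrete reachable: {0, 2, 3, 4, 6, 7, 8, 9, 10}
Abstract via predicates (s mod 5 == 1), (bit_1(s)==1), (s>=9), (s mod 4 == 2):
  (0,0,0,0) <- {0, 4, 8}
  (0,0,1,0) <- {9}
  (0,1,0,0) <- {3, 7}
  (0,1,0,1) <- {2}
  (0,1,1,1) <- {10}
  (1,1,0,1) <- {6}
Distinct abstract states = 6

6


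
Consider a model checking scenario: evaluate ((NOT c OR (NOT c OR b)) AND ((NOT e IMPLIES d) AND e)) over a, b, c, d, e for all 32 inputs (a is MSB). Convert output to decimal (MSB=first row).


Formula: ((NOT c OR (NOT c OR b)) AND ((NOT e IMPLIES d) AND e)) over a, b, c, d, e (32 rows)
Evaluate each row (bits = a,b,c,d,e, MSB first):
  row 0 [00000]: ((NOT 0 OR (NOT 0 OR 0)) AND ((NOT 0 IMPLIES 0) AND 0)) -> 0
  row 1 [00001]: ((NOT 0 OR (NOT 0 OR 0)) AND ((NOT 1 IMPLIES 0) AND 1)) -> 1
  row 2 [00010]: ((NOT 0 OR (NOT 0 OR 0)) AND ((NOT 0 IMPLIES 1) AND 0)) -> 0
  row 3 [00011]: ((NOT 0 OR (NOT 0 OR 0)) AND ((NOT 1 IMPLIES 1) AND 1)) -> 1
  row 4 [00100]: ((NOT 1 OR (NOT 1 OR 0)) AND ((NOT 0 IMPLIES 0) AND 0)) -> 0
  row 5 [00101]: ((NOT 1 OR (NOT 1 OR 0)) AND ((NOT 1 IMPLIES 0) AND 1)) -> 0
  row 6 [00110]: ((NOT 1 OR (NOT 1 OR 0)) AND ((NOT 0 IMPLIES 1) AND 0)) -> 0
  row 7 [00111]: ((NOT 1 OR (NOT 1 OR 0)) AND ((NOT 1 IMPLIES 1) AND 1)) -> 0
  row 8 [01000]: ((NOT 0 OR (NOT 0 OR 1)) AND ((NOT 0 IMPLIES 0) AND 0)) -> 0
  row 9 [01001]: ((NOT 0 OR (NOT 0 OR 1)) AND ((NOT 1 IMPLIES 0) AND 1)) -> 1
  row 10 [01010]: ((NOT 0 OR (NOT 0 OR 1)) AND ((NOT 0 IMPLIES 1) AND 0)) -> 0
  row 11 [01011]: ((NOT 0 OR (NOT 0 OR 1)) AND ((NOT 1 IMPLIES 1) AND 1)) -> 1
  row 12 [01100]: ((NOT 1 OR (NOT 1 OR 1)) AND ((NOT 0 IMPLIES 0) AND 0)) -> 0
  row 13 [01101]: ((NOT 1 OR (NOT 1 OR 1)) AND ((NOT 1 IMPLIES 0) AND 1)) -> 1
  row 14 [01110]: ((NOT 1 OR (NOT 1 OR 1)) AND ((NOT 0 IMPLIES 1) AND 0)) -> 0
  row 15 [01111]: ((NOT 1 OR (NOT 1 OR 1)) AND ((NOT 1 IMPLIES 1) AND 1)) -> 1
  row 16 [10000]: ((NOT 0 OR (NOT 0 OR 0)) AND ((NOT 0 IMPLIES 0) AND 0)) -> 0
  row 17 [10001]: ((NOT 0 OR (NOT 0 OR 0)) AND ((NOT 1 IMPLIES 0) AND 1)) -> 1
  row 18 [10010]: ((NOT 0 OR (NOT 0 OR 0)) AND ((NOT 0 IMPLIES 1) AND 0)) -> 0
  row 19 [10011]: ((NOT 0 OR (NOT 0 OR 0)) AND ((NOT 1 IMPLIES 1) AND 1)) -> 1
  row 20 [10100]: ((NOT 1 OR (NOT 1 OR 0)) AND ((NOT 0 IMPLIES 0) AND 0)) -> 0
  row 21 [10101]: ((NOT 1 OR (NOT 1 OR 0)) AND ((NOT 1 IMPLIES 0) AND 1)) -> 0
  row 22 [10110]: ((NOT 1 OR (NOT 1 OR 0)) AND ((NOT 0 IMPLIES 1) AND 0)) -> 0
  row 23 [10111]: ((NOT 1 OR (NOT 1 OR 0)) AND ((NOT 1 IMPLIES 1) AND 1)) -> 0
  row 24 [11000]: ((NOT 0 OR (NOT 0 OR 1)) AND ((NOT 0 IMPLIES 0) AND 0)) -> 0
  row 25 [11001]: ((NOT 0 OR (NOT 0 OR 1)) AND ((NOT 1 IMPLIES 0) AND 1)) -> 1
  row 26 [11010]: ((NOT 0 OR (NOT 0 OR 1)) AND ((NOT 0 IMPLIES 1) AND 0)) -> 0
  row 27 [11011]: ((NOT 0 OR (NOT 0 OR 1)) AND ((NOT 1 IMPLIES 1) AND 1)) -> 1
  row 28 [11100]: ((NOT 1 OR (NOT 1 OR 1)) AND ((NOT 0 IMPLIES 0) AND 0)) -> 0
  row 29 [11101]: ((NOT 1 OR (NOT 1 OR 1)) AND ((NOT 1 IMPLIES 0) AND 1)) -> 1
  row 30 [11110]: ((NOT 1 OR (NOT 1 OR 1)) AND ((NOT 0 IMPLIES 1) AND 0)) -> 0
  row 31 [11111]: ((NOT 1 OR (NOT 1 OR 1)) AND ((NOT 1 IMPLIES 1) AND 1)) -> 1
Full result column, 4 rows per line (a,b,c fixed per line; d,e runs 00..11 left to right):
  rows 0-3 [a,b,c=000]: 0101  = hex 5
  rows 4-7 [a,b,c=001]: 0000  = hex 0
  rows 8-11 [a,b,c=010]: 0101  = hex 5
  rows 12-15 [a,b,c=011]: 0101  = hex 5
  rows 16-19 [a,b,c=100]: 0101  = hex 5
  rows 20-23 [a,b,c=101]: 0000  = hex 0
  rows 24-27 [a,b,c=110]: 0101  = hex 5
  rows 28-31 [a,b,c=111]: 0101  = hex 5
Output column (row 0 .. row 31) = 01010000010101010101000001010101
Output column grouped in 4s = 0101 0000 0101 0101 0101 0000 0101 0101 = 0x50555055
Convert to decimal digit by digit (value = value*16 + digit):
  5 -> 5
  5*16 + 0 = 80
  80*16 + 5 = 1285
  1285*16 + 5 = 20565
  20565*16 + 5 = 329045
  329045*16 + 0 = 5264720
  5264720*16 + 5 = 84235525
  84235525*16 + 5 = 1347768405
Decimal = 1347768405

1347768405


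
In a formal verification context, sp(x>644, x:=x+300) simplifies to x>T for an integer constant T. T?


Formula: sp(P, x:=E) = exists old_x. (x = E[old_x/x]) AND P[old_x/x] (old_x is the value of x before the assignment; eliminate old_x by solving x = E[old_x/x] for old_x)
Step 1: Precondition P: x>644, i.e. old_x > 644
Step 2: Assignment gives x = old_x + 300, so old_x = x - 300
Step 3: Substitute into P: x - 300 > 644
Step 4: Simplify: x > 644+300 = 944

944


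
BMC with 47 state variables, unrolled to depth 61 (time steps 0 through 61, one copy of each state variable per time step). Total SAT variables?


BMC unrolls to depth k, creating one copy of each state var for steps 0..k.
Step count = 61 + 1 = 62 (steps 0 through 61)
Vars per step = 47
Total = 47 * 62 = 2914

2914


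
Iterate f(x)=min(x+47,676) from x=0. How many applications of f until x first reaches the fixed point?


Step 1: x=0, cap=676, increment=47
Step 2: x grows by 47 each step until capped at 676; fixed point is x=676
Step 3: iterations = ceil(676/47) = 15

15


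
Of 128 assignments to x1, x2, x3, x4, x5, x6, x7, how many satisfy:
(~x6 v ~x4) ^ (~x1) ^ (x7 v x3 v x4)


CNF with 3 clauses over 7 vars (128 assignments).
An assignment satisfies CNF iff every clause has >=1 true literal.
Check each row (bits = x1,x2,x3,x4,x5,x6,x7; clause T/F shown):
  row 0 [0000000]: clauses=TTF -> 0
  row 1 [0000001]: clauses=TTT -> 1
  row 2 [0000010]: clauses=TTF -> 0
  row 3 [0000011]: clauses=TTT -> 1
  row 4 [0000100]: clauses=TTF -> 0
  (every remaining row is evaluated the same way; all 128 results are listed next)
Full result column, 8 rows per line (x1,x2,x3,x4 fixed per line; x5,x6,x7 runs 000..111 left to right):
  rows 0-7 [x1,x2,x3,x4=0000]: 01010101  (ones: 4)
  rows 8-15 [x1,x2,x3,x4=0001]: 11001100  (ones: 4)
  rows 16-23 [x1,x2,x3,x4=0010]: 11111111  (ones: 8)
  rows 24-31 [x1,x2,x3,x4=0011]: 11001100  (ones: 4)
  rows 32-39 [x1,x2,x3,x4=0100]: 01010101  (ones: 4)
  rows 40-47 [x1,x2,x3,x4=0101]: 11001100  (ones: 4)
  rows 48-55 [x1,x2,x3,x4=0110]: 11111111  (ones: 8)
  rows 56-63 [x1,x2,x3,x4=0111]: 11001100  (ones: 4)
  rows 64-71 [x1,x2,x3,x4=1000]: 00000000  (ones: 0)
  rows 72-79 [x1,x2,x3,x4=1001]: 00000000  (ones: 0)
  rows 80-87 [x1,x2,x3,x4=1010]: 00000000  (ones: 0)
  rows 88-95 [x1,x2,x3,x4=1011]: 00000000  (ones: 0)
  rows 96-103 [x1,x2,x3,x4=1100]: 00000000  (ones: 0)
  rows 104-111 [x1,x2,x3,x4=1101]: 00000000  (ones: 0)
  rows 112-119 [x1,x2,x3,x4=1110]: 00000000  (ones: 0)
  rows 120-127 [x1,x2,x3,x4=1111]: 00000000  (ones: 0)
Satisfying assignments = 4+4+8+4+4+4+8+4+0+0+0+0+0+0+0+0 = 40

40


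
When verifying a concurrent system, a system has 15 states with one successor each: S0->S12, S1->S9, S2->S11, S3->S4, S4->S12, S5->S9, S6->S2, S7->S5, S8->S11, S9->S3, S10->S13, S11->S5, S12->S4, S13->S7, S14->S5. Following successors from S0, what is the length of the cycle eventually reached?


Trace from S0 until a state repeats:
  S0 -> S12 -> S4 -> S12
S12 first seen at step 1, revisited at step 3.
Cycle length = 3 - 1 = 2

2


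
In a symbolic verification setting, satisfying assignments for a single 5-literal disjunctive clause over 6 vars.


Step 1: Total=2^6=64
Step 2: Unsat when all 5 false: 2^1=2
Step 3: Sat=64-2=62

62


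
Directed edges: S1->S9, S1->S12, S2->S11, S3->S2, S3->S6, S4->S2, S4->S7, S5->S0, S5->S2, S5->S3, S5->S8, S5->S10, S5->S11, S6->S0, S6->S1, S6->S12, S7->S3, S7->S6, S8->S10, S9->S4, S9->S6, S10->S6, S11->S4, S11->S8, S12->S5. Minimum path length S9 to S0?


BFS layer-by-layer from S9:
  dist 0: {S9}
  dist 1: {S4, S6}
  dist 2: {S0, S1, S2, S7, S12}
  -> S0 reached at distance 2
Shortest path length = 2

2


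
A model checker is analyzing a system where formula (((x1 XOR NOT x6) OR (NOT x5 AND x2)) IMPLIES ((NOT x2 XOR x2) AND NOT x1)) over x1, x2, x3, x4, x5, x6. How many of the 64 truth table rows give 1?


Formula: (((x1 XOR NOT x6) OR (NOT x5 AND x2)) IMPLIES ((NOT x2 XOR x2) AND NOT x1)) over 6 vars (64 rows)
Evaluate each row (x1, x2, x3, x4, x5, x6 as bits, MSB first):
  row 0 [000000]: (((0 XOR NOT 0) OR (NOT 0 AND 0)) IMPLIES ((NOT 0 XOR 0) AND NOT 0)) -> 1
  row 1 [000001]: (((0 XOR NOT 1) OR (NOT 0 AND 0)) IMPLIES ((NOT 0 XOR 0) AND NOT 0)) -> 1
  row 2 [000010]: (((0 XOR NOT 0) OR (NOT 1 AND 0)) IMPLIES ((NOT 0 XOR 0) AND NOT 0)) -> 1
  row 3 [000011]: (((0 XOR NOT 1) OR (NOT 1 AND 0)) IMPLIES ((NOT 0 XOR 0) AND NOT 0)) -> 1
  row 4 [000100]: (((0 XOR NOT 0) OR (NOT 0 AND 0)) IMPLIES ((NOT 0 XOR 0) AND NOT 0)) -> 1
  (every remaining row is evaluated the same way; all 64 results are listed next)
Full result column, 8 rows per line (x1,x2,x3 fixed per line; x4,x5,x6 runs 000..111 left to right):
  rows 0-7 [x1,x2,x3=000]: 11111111  (ones: 8)
  rows 8-15 [x1,x2,x3=001]: 11111111  (ones: 8)
  rows 16-23 [x1,x2,x3=010]: 11111111  (ones: 8)
  rows 24-31 [x1,x2,x3=011]: 11111111  (ones: 8)
  rows 32-39 [x1,x2,x3=100]: 10101010  (ones: 4)
  rows 40-47 [x1,x2,x3=101]: 10101010  (ones: 4)
  rows 48-55 [x1,x2,x3=110]: 00100010  (ones: 2)
  rows 56-63 [x1,x2,x3=111]: 00100010  (ones: 2)
Count of 1-rows = 8+8+8+8+4+4+2+2 = 44

44


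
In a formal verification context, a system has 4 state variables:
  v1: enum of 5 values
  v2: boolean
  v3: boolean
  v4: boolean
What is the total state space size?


State space = product of domain sizes of all variables.
Domain sizes:
  v1 (enum of 5 values): 5
  v2 (boolean): 2
  v3 (boolean): 2
  v4 (boolean): 2
Product = 5 * 2 * 2 * 2 = 40

40


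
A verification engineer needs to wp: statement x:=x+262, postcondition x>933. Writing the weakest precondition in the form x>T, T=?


Formula: wp(x:=E, P) = P[E/x] (substitute E for x in postcondition)
Step 1: Postcondition: x>933
Step 2: Substitute x+262 for x: x+262>933
Step 3: Solve for x: x > 933-262 = 671

671


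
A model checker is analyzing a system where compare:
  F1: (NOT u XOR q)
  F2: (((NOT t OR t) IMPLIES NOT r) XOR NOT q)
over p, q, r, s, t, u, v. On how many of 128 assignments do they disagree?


F1 = (NOT u XOR q)
F2 = (((NOT t OR t) IMPLIES NOT r) XOR NOT q)
Evaluate both on each of 128 rows (bits = p,q,r,s,t,u,v):
  row 0 [0000000]: F1=1 F2=0 (differ) -> 1
  row 1 [0000001]: F1=1 F2=0 (differ) -> 1
  row 2 [0000010]: F1=0 F2=0 -> 0
  row 3 [0000011]: F1=0 F2=0 -> 0
  row 4 [0000100]: F1=1 F2=0 (differ) -> 1
  (every remaining row is evaluated the same way; all 128 results are listed next)
Full result column, 8 rows per line (p,q,r,s fixed per line; t,u,v runs 000..111 left to right):
  rows 0-7 [p,q,r,s=0000]: 11001100  (ones: 4)
  rows 8-15 [p,q,r,s=0001]: 11001100  (ones: 4)
  rows 16-23 [p,q,r,s=0010]: 00110011  (ones: 4)
  rows 24-31 [p,q,r,s=0011]: 00110011  (ones: 4)
  rows 32-39 [p,q,r,s=0100]: 11001100  (ones: 4)
  rows 40-47 [p,q,r,s=0101]: 11001100  (ones: 4)
  rows 48-55 [p,q,r,s=0110]: 00110011  (ones: 4)
  rows 56-63 [p,q,r,s=0111]: 00110011  (ones: 4)
  rows 64-71 [p,q,r,s=1000]: 11001100  (ones: 4)
  rows 72-79 [p,q,r,s=1001]: 11001100  (ones: 4)
  rows 80-87 [p,q,r,s=1010]: 00110011  (ones: 4)
  rows 88-95 [p,q,r,s=1011]: 00110011  (ones: 4)
  rows 96-103 [p,q,r,s=1100]: 11001100  (ones: 4)
  rows 104-111 [p,q,r,s=1101]: 11001100  (ones: 4)
  rows 112-119 [p,q,r,s=1110]: 00110011  (ones: 4)
  rows 120-127 [p,q,r,s=1111]: 00110011  (ones: 4)
Disagreements = 4+4+4+4+4+4+4+4+4+4+4+4+4+4+4+4 = 64

64


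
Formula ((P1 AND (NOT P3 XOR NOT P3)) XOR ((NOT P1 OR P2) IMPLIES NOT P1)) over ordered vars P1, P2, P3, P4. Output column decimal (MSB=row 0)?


Formula: ((P1 AND (NOT P3 XOR NOT P3)) XOR ((NOT P1 OR P2) IMPLIES NOT P1)) over P1, P2, P3, P4 (16 rows)
Evaluate each row (bits = P1,P2,P3,P4, MSB first):
  row 0 [0000]: ((0 AND (NOT 0 XOR NOT 0)) XOR ((NOT 0 OR 0) IMPLIES NOT 0)) -> 1
  row 1 [0001]: ((0 AND (NOT 0 XOR NOT 0)) XOR ((NOT 0 OR 0) IMPLIES NOT 0)) -> 1
  row 2 [0010]: ((0 AND (NOT 1 XOR NOT 1)) XOR ((NOT 0 OR 0) IMPLIES NOT 0)) -> 1
  row 3 [0011]: ((0 AND (NOT 1 XOR NOT 1)) XOR ((NOT 0 OR 0) IMPLIES NOT 0)) -> 1
  row 4 [0100]: ((0 AND (NOT 0 XOR NOT 0)) XOR ((NOT 0 OR 1) IMPLIES NOT 0)) -> 1
  row 5 [0101]: ((0 AND (NOT 0 XOR NOT 0)) XOR ((NOT 0 OR 1) IMPLIES NOT 0)) -> 1
  row 6 [0110]: ((0 AND (NOT 1 XOR NOT 1)) XOR ((NOT 0 OR 1) IMPLIES NOT 0)) -> 1
  row 7 [0111]: ((0 AND (NOT 1 XOR NOT 1)) XOR ((NOT 0 OR 1) IMPLIES NOT 0)) -> 1
  row 8 [1000]: ((1 AND (NOT 0 XOR NOT 0)) XOR ((NOT 1 OR 0) IMPLIES NOT 1)) -> 1
  row 9 [1001]: ((1 AND (NOT 0 XOR NOT 0)) XOR ((NOT 1 OR 0) IMPLIES NOT 1)) -> 1
  row 10 [1010]: ((1 AND (NOT 1 XOR NOT 1)) XOR ((NOT 1 OR 0) IMPLIES NOT 1)) -> 1
  row 11 [1011]: ((1 AND (NOT 1 XOR NOT 1)) XOR ((NOT 1 OR 0) IMPLIES NOT 1)) -> 1
  row 12 [1100]: ((1 AND (NOT 0 XOR NOT 0)) XOR ((NOT 1 OR 1) IMPLIES NOT 1)) -> 0
  row 13 [1101]: ((1 AND (NOT 0 XOR NOT 0)) XOR ((NOT 1 OR 1) IMPLIES NOT 1)) -> 0
  row 14 [1110]: ((1 AND (NOT 1 XOR NOT 1)) XOR ((NOT 1 OR 1) IMPLIES NOT 1)) -> 0
  row 15 [1111]: ((1 AND (NOT 1 XOR NOT 1)) XOR ((NOT 1 OR 1) IMPLIES NOT 1)) -> 0
Full result column, 4 rows per line (P1,P2 fixed per line; P3,P4 runs 00..11 left to right):
  rows 0-3 [P1,P2=00]: 1111  = hex F
  rows 4-7 [P1,P2=01]: 1111  = hex F
  rows 8-11 [P1,P2=10]: 1111  = hex F
  rows 12-15 [P1,P2=11]: 0000  = hex 0
Output column (row 0 .. row 15) = 1111111111110000
Output column grouped in 4s = 1111 1111 1111 0000 = 0xFFF0
Convert to decimal digit by digit (value = value*16 + digit):
  F -> 15
  15*16 + 15 (F) = 255
  255*16 + 15 (F) = 4095
  4095*16 + 0 = 65520
Decimal = 65520

65520


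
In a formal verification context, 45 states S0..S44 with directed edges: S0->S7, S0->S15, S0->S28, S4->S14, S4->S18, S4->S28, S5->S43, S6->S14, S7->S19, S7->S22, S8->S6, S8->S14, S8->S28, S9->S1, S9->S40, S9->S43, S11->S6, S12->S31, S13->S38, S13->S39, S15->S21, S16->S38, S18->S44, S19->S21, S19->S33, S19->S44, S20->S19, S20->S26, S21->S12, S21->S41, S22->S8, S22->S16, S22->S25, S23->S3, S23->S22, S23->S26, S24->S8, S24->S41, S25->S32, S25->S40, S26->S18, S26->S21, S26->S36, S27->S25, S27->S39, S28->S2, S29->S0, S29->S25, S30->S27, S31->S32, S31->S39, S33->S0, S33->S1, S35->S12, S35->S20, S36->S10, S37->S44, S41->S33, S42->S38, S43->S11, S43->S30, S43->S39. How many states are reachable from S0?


BFS from S0:
  layer 0: {S0}
  layer 1: {S7, S15, S28}
  layer 2: {S2, S19, S21, S22}
  layer 3: {S8, S12, S16, S25, S33, S41, S44}
  layer 4: {S1, S6, S14, S31, S32, S38, S40}
  layer 5: {S39}
Reachable set: {S0, S1, S2, S6, S7, S8, S12, S14, S15, S16, S19, S21, S22, S25, S28, S31, S32, S33, S38, S39, S40, S41, S44}
Count = 23

23


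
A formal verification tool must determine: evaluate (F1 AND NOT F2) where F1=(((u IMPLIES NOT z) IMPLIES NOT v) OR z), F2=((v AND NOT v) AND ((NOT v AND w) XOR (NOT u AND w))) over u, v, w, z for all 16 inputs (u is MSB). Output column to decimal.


F1 = (((u IMPLIES NOT z) IMPLIES NOT v) OR z)
F2 = ((v AND NOT v) AND ((NOT v AND w) XOR (NOT u AND w)))
Counterexample to F1=>F2 is where F1=1 and F2=0.
Evaluate each row (bits = u,v,w,z, MSB first):
  row 0 [0000]: F1=1 F2=0 -> F1&~F2 -> 1
  row 1 [0001]: F1=1 F2=0 -> F1&~F2 -> 1
  row 2 [0010]: F1=1 F2=0 -> F1&~F2 -> 1
  row 3 [0011]: F1=1 F2=0 -> F1&~F2 -> 1
  row 4 [0100]: F1=0 F2=0 -> F1&~F2 -> 0
  row 5 [0101]: F1=1 F2=0 -> F1&~F2 -> 1
  row 6 [0110]: F1=0 F2=0 -> F1&~F2 -> 0
  row 7 [0111]: F1=1 F2=0 -> F1&~F2 -> 1
  row 8 [1000]: F1=1 F2=0 -> F1&~F2 -> 1
  row 9 [1001]: F1=1 F2=0 -> F1&~F2 -> 1
  row 10 [1010]: F1=1 F2=0 -> F1&~F2 -> 1
  row 11 [1011]: F1=1 F2=0 -> F1&~F2 -> 1
  row 12 [1100]: F1=0 F2=0 -> F1&~F2 -> 0
  row 13 [1101]: F1=1 F2=0 -> F1&~F2 -> 1
  row 14 [1110]: F1=0 F2=0 -> F1&~F2 -> 0
  row 15 [1111]: F1=1 F2=0 -> F1&~F2 -> 1
Full result column, 4 rows per line (u,v fixed per line; w,z runs 00..11 left to right):
  rows 0-3 [u,v=00]: 1111  = hex F
  rows 4-7 [u,v=01]: 0101  = hex 5
  rows 8-11 [u,v=10]: 1111  = hex F
  rows 12-15 [u,v=11]: 0101  = hex 5
Counterexample vector (row 0 .. row 15) = 1111010111110101
Output column grouped in 4s = 1111 0101 1111 0101 = 0xF5F5
Convert to decimal digit by digit (value = value*16 + digit):
  F -> 15
  15*16 + 5 = 245
  245*16 + 15 (F) = 3935
  3935*16 + 5 = 62965
Decimal = 62965

62965


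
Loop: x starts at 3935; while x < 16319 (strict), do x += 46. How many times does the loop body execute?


Step 1: x goes from 3935 toward 16319 by 46; the body runs while x<16319, so iterations = ceil((bound-start)/step)
Step 2: Distance=12384
Step 3: ceil(12384/46)=270

270


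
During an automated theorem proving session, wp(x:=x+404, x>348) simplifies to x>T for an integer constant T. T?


Formula: wp(x:=E, P) = P[E/x] (substitute E for x in postcondition)
Step 1: Postcondition: x>348
Step 2: Substitute x+404 for x: x+404>348
Step 3: Solve for x: x > 348-404 = -56

-56


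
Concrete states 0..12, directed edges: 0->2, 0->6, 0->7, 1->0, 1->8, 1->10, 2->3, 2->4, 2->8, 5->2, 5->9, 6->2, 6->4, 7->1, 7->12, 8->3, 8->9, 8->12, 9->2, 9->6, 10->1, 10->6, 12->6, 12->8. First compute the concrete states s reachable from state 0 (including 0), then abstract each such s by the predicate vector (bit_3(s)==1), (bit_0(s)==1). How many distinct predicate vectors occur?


BFS from 0:
Concrete reachable: {0, 1, 2, 3, 4, 6, 7, 8, 9, 10, 12}
Abstract via predicates (bit_3(s)==1), (bit_0(s)==1):
  (0,0) <- {0, 2, 4, 6}
  (0,1) <- {1, 3, 7}
  (1,0) <- {8, 10, 12}
  (1,1) <- {9}
Distinct abstract states = 4

4


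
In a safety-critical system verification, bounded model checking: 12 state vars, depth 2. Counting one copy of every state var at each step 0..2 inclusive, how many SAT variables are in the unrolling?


BMC unrolls to depth k, creating one copy of each state var for steps 0..k.
Step count = 2 + 1 = 3 (steps 0 through 2)
Vars per step = 12
Total = 12 * 3 = 36

36


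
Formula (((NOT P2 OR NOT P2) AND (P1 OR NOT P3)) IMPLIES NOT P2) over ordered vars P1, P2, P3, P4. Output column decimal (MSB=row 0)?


Formula: (((NOT P2 OR NOT P2) AND (P1 OR NOT P3)) IMPLIES NOT P2) over P1, P2, P3, P4 (16 rows)
Evaluate each row (bits = P1,P2,P3,P4, MSB first):
  row 0 [0000]: (((NOT 0 OR NOT 0) AND (0 OR NOT 0)) IMPLIES NOT 0) -> 1
  row 1 [0001]: (((NOT 0 OR NOT 0) AND (0 OR NOT 0)) IMPLIES NOT 0) -> 1
  row 2 [0010]: (((NOT 0 OR NOT 0) AND (0 OR NOT 1)) IMPLIES NOT 0) -> 1
  row 3 [0011]: (((NOT 0 OR NOT 0) AND (0 OR NOT 1)) IMPLIES NOT 0) -> 1
  row 4 [0100]: (((NOT 1 OR NOT 1) AND (0 OR NOT 0)) IMPLIES NOT 1) -> 1
  row 5 [0101]: (((NOT 1 OR NOT 1) AND (0 OR NOT 0)) IMPLIES NOT 1) -> 1
  row 6 [0110]: (((NOT 1 OR NOT 1) AND (0 OR NOT 1)) IMPLIES NOT 1) -> 1
  row 7 [0111]: (((NOT 1 OR NOT 1) AND (0 OR NOT 1)) IMPLIES NOT 1) -> 1
  row 8 [1000]: (((NOT 0 OR NOT 0) AND (1 OR NOT 0)) IMPLIES NOT 0) -> 1
  row 9 [1001]: (((NOT 0 OR NOT 0) AND (1 OR NOT 0)) IMPLIES NOT 0) -> 1
  row 10 [1010]: (((NOT 0 OR NOT 0) AND (1 OR NOT 1)) IMPLIES NOT 0) -> 1
  row 11 [1011]: (((NOT 0 OR NOT 0) AND (1 OR NOT 1)) IMPLIES NOT 0) -> 1
  row 12 [1100]: (((NOT 1 OR NOT 1) AND (1 OR NOT 0)) IMPLIES NOT 1) -> 1
  row 13 [1101]: (((NOT 1 OR NOT 1) AND (1 OR NOT 0)) IMPLIES NOT 1) -> 1
  row 14 [1110]: (((NOT 1 OR NOT 1) AND (1 OR NOT 1)) IMPLIES NOT 1) -> 1
  row 15 [1111]: (((NOT 1 OR NOT 1) AND (1 OR NOT 1)) IMPLIES NOT 1) -> 1
Full result column, 4 rows per line (P1,P2 fixed per line; P3,P4 runs 00..11 left to right):
  rows 0-3 [P1,P2=00]: 1111  = hex F
  rows 4-7 [P1,P2=01]: 1111  = hex F
  rows 8-11 [P1,P2=10]: 1111  = hex F
  rows 12-15 [P1,P2=11]: 1111  = hex F
Output column (row 0 .. row 15) = 1111111111111111
Output column grouped in 4s = 1111 1111 1111 1111 = 0xFFFF
Convert to decimal digit by digit (value = value*16 + digit):
  F -> 15
  15*16 + 15 (F) = 255
  255*16 + 15 (F) = 4095
  4095*16 + 15 (F) = 65535
Decimal = 65535

65535


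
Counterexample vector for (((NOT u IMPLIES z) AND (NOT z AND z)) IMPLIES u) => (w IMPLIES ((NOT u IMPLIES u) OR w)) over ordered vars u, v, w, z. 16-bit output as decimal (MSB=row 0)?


F1 = (((NOT u IMPLIES z) AND (NOT z AND z)) IMPLIES u)
F2 = (w IMPLIES ((NOT u IMPLIES u) OR w))
Counterexample to F1=>F2 is where F1=1 and F2=0.
Evaluate each row (bits = u,v,w,z, MSB first):
  row 0 [0000]: F1=1 F2=1 -> F1&~F2 -> 0
  row 1 [0001]: F1=1 F2=1 -> F1&~F2 -> 0
  row 2 [0010]: F1=1 F2=1 -> F1&~F2 -> 0
  row 3 [0011]: F1=1 F2=1 -> F1&~F2 -> 0
  row 4 [0100]: F1=1 F2=1 -> F1&~F2 -> 0
  row 5 [0101]: F1=1 F2=1 -> F1&~F2 -> 0
  row 6 [0110]: F1=1 F2=1 -> F1&~F2 -> 0
  row 7 [0111]: F1=1 F2=1 -> F1&~F2 -> 0
  row 8 [1000]: F1=1 F2=1 -> F1&~F2 -> 0
  row 9 [1001]: F1=1 F2=1 -> F1&~F2 -> 0
  row 10 [1010]: F1=1 F2=1 -> F1&~F2 -> 0
  row 11 [1011]: F1=1 F2=1 -> F1&~F2 -> 0
  row 12 [1100]: F1=1 F2=1 -> F1&~F2 -> 0
  row 13 [1101]: F1=1 F2=1 -> F1&~F2 -> 0
  row 14 [1110]: F1=1 F2=1 -> F1&~F2 -> 0
  row 15 [1111]: F1=1 F2=1 -> F1&~F2 -> 0
Full result column, 4 rows per line (u,v fixed per line; w,z runs 00..11 left to right):
  rows 0-3 [u,v=00]: 0000  = hex 0
  rows 4-7 [u,v=01]: 0000  = hex 0
  rows 8-11 [u,v=10]: 0000  = hex 0
  rows 12-15 [u,v=11]: 0000  = hex 0
Counterexample vector (row 0 .. row 15) = 0000000000000000
Output column grouped in 4s = 0000 0000 0000 0000 = 0x0000
Convert to decimal digit by digit (value = value*16 + digit):
  0 -> 0
  0*16 + 0 = 0
  0*16 + 0 = 0
  0*16 + 0 = 0
Decimal = 0

0


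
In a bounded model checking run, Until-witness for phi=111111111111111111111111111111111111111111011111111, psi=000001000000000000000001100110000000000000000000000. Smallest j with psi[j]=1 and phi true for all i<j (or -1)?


(phi U psi) at 0: need smallest j with psi[j]=1 and phi[i]=1 for all i in [0,j).
Scan from step 0:
  step 0: phi=1, psi=0 -> continue
  step 1: phi=1, psi=0 -> continue
  step 2: phi=1, psi=0 -> continue
  step 3: phi=1, psi=0 -> continue
  step 5: psi=1 and phi held for [0,5) -> witness found
Witness step = 5

5


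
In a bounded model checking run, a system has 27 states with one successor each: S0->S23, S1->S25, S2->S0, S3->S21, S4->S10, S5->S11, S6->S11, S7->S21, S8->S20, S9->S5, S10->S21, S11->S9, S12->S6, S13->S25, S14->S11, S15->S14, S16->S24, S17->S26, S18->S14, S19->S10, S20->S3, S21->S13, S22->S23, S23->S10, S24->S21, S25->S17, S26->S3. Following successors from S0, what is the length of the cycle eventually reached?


Trace from S0 until a state repeats:
  S0 -> S23 -> S10 -> S21 -> S13 -> S25 -> S17 -> S26 -> S3 -> S21
S21 first seen at step 3, revisited at step 9.
Cycle length = 9 - 3 = 6

6
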